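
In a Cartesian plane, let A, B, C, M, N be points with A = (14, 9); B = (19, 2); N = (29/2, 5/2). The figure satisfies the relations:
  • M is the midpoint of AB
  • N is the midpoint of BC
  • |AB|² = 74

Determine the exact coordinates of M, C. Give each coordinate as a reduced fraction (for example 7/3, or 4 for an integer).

1. M_x = 33/2  [2·M = A+B = (14, 9)+(19, 2)]
2. M_y = 11/2  [2·M = A+B = (14, 9)+(19, 2)]
   so M = (33/2, 11/2)
3. C_x = 10  [C = 2·N−B = 2·(29/2, 5/2)−(19, 2)]
4. C_y = 3  [C = 2·N−B = 2·(29/2, 5/2)−(19, 2)]
   so C = (10, 3)

M = (33/2, 11/2)
C = (10, 3)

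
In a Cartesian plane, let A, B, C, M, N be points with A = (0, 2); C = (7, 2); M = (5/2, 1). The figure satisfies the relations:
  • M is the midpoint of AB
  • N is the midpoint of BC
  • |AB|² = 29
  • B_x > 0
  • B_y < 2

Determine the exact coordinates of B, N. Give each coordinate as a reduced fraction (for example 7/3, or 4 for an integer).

B = (5, 0)
N = (6, 1)

1. B_x = 5  [B = 2·M−A = 2·(5/2, 1)−(0, 2)]
2. B_y = 0  [B = 2·M−A = 2·(5/2, 1)−(0, 2)]
   so B = (5, 0)
3. N_x = 6  [2·N = B+C = (5, 0)+(7, 2)]
4. N_y = 1  [2·N = B+C = (5, 0)+(7, 2)]
   so N = (6, 1)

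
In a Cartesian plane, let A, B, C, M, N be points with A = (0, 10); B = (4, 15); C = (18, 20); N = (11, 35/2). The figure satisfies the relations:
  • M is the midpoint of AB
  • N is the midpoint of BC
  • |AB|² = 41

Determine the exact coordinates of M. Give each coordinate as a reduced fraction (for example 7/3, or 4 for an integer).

M = (2, 25/2)

1. M_x = 2  [2·M = A+B = (0, 10)+(4, 15)]
2. M_y = 25/2  [2·M = A+B = (0, 10)+(4, 15)]
   so M = (2, 25/2)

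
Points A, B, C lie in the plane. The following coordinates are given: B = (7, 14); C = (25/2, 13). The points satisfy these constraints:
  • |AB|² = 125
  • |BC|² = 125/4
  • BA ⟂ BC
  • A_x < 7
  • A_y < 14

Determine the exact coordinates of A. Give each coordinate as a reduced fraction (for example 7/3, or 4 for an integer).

1. A_x = 5  [[BA ⟂ BC ⇒ 11/2x-1y-49/2=0] ∩ [|A−(7, 14)|²=125]]
2. A_y = 3  [[BA ⟂ BC ⇒ 11/2x-1y-49/2=0] ∩ [|A−(7, 14)|²=125]]
   so A = (5, 3)

A = (5, 3)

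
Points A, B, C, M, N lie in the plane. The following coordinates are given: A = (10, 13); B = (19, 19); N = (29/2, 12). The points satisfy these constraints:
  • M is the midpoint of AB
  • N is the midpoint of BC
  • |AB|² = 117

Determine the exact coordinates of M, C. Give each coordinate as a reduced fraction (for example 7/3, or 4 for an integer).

M = (29/2, 16)
C = (10, 5)

1. M_x = 29/2  [2·M = A+B = (10, 13)+(19, 19)]
2. M_y = 16  [2·M = A+B = (10, 13)+(19, 19)]
   so M = (29/2, 16)
3. C_x = 10  [C = 2·N−B = 2·(29/2, 12)−(19, 19)]
4. C_y = 5  [C = 2·N−B = 2·(29/2, 12)−(19, 19)]
   so C = (10, 5)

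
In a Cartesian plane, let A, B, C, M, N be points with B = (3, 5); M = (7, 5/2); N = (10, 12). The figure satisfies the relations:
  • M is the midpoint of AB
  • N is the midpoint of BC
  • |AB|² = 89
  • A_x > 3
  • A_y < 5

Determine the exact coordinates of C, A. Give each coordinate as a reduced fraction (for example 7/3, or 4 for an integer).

1. A_x = 11  [A = 2·M−B = 2·(7, 5/2)−(3, 5)]
2. A_y = 0  [A = 2·M−B = 2·(7, 5/2)−(3, 5)]
   so A = (11, 0)
3. C_x = 17  [C = 2·N−B = 2·(10, 12)−(3, 5)]
4. C_y = 19  [C = 2·N−B = 2·(10, 12)−(3, 5)]
   so C = (17, 19)

C = (17, 19)
A = (11, 0)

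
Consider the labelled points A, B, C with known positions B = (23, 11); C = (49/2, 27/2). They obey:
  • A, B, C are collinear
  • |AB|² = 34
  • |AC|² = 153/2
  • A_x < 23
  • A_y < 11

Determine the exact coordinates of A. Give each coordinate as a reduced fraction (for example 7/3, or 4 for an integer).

A = (20, 6)

1. A_x = 20  [[A, B, C are collinear ⇒ -5/2x+3/2y+41=0] ∩ [|A−(23, 11)|²=34]]
2. A_y = 6  [[A, B, C are collinear ⇒ -5/2x+3/2y+41=0] ∩ [|A−(23, 11)|²=34]]
   so A = (20, 6)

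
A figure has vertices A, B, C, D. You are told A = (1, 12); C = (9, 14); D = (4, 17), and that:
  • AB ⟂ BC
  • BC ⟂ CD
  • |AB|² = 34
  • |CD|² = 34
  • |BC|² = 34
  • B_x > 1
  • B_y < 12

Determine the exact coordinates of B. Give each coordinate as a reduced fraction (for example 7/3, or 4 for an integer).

1. B_x = 6  [[BC ⟂ CD ⇒ 5x-3y-3=0] ∩ [|B−(1, 12)|²=34]]
2. B_y = 9  [[BC ⟂ CD ⇒ 5x-3y-3=0] ∩ [|B−(1, 12)|²=34]]
   so B = (6, 9)

B = (6, 9)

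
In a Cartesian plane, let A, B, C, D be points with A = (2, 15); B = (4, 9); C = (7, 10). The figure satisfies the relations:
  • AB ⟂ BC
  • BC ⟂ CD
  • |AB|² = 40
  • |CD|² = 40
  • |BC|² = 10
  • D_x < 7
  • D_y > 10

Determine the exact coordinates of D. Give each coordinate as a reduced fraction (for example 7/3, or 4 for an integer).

1. D_x = 5  [[BC ⟂ CD ⇒ 3x+1y-31=0] ∩ [|D−(7, 10)|²=40]]
2. D_y = 16  [[BC ⟂ CD ⇒ 3x+1y-31=0] ∩ [|D−(7, 10)|²=40]]
   so D = (5, 16)

D = (5, 16)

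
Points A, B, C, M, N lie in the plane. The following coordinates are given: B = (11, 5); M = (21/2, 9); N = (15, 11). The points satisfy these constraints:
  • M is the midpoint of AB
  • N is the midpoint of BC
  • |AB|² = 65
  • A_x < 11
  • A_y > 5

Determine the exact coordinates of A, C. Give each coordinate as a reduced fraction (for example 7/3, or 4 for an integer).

A = (10, 13)
C = (19, 17)

1. A_x = 10  [A = 2·M−B = 2·(21/2, 9)−(11, 5)]
2. A_y = 13  [A = 2·M−B = 2·(21/2, 9)−(11, 5)]
   so A = (10, 13)
3. C_x = 19  [C = 2·N−B = 2·(15, 11)−(11, 5)]
4. C_y = 17  [C = 2·N−B = 2·(15, 11)−(11, 5)]
   so C = (19, 17)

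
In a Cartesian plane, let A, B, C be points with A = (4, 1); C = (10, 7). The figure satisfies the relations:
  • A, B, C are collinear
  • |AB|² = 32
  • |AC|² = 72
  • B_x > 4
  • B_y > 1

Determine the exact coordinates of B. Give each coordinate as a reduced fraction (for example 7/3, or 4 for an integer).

1. B_x = 8  [[A, B, C are collinear ⇒ 6x-6y-18=0] ∩ [|B−(4, 1)|²=32]]
2. B_y = 5  [[A, B, C are collinear ⇒ 6x-6y-18=0] ∩ [|B−(4, 1)|²=32]]
   so B = (8, 5)

B = (8, 5)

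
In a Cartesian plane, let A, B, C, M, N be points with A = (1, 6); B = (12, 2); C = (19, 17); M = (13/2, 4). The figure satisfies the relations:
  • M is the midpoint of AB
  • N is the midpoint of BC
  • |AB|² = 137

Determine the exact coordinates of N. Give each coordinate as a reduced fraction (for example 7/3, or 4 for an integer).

N = (31/2, 19/2)

1. N_x = 31/2  [2·N = B+C = (12, 2)+(19, 17)]
2. N_y = 19/2  [2·N = B+C = (12, 2)+(19, 17)]
   so N = (31/2, 19/2)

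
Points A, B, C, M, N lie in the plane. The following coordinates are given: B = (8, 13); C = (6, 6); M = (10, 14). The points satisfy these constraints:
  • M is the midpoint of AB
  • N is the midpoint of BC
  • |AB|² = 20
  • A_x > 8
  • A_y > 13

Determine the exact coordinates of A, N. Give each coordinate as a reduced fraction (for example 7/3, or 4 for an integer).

1. A_x = 12  [A = 2·M−B = 2·(10, 14)−(8, 13)]
2. A_y = 15  [A = 2·M−B = 2·(10, 14)−(8, 13)]
   so A = (12, 15)
3. N_x = 7  [2·N = B+C = (8, 13)+(6, 6)]
4. N_y = 19/2  [2·N = B+C = (8, 13)+(6, 6)]
   so N = (7, 19/2)

A = (12, 15)
N = (7, 19/2)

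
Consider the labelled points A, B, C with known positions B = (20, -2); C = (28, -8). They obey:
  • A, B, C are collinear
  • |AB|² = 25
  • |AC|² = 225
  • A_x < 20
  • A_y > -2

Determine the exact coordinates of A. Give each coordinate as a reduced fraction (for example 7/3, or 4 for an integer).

1. A_x = 16  [[A, B, C are collinear ⇒ 6x+8y-104=0] ∩ [|A−(20, -2)|²=25]]
2. A_y = 1  [[A, B, C are collinear ⇒ 6x+8y-104=0] ∩ [|A−(20, -2)|²=25]]
   so A = (16, 1)

A = (16, 1)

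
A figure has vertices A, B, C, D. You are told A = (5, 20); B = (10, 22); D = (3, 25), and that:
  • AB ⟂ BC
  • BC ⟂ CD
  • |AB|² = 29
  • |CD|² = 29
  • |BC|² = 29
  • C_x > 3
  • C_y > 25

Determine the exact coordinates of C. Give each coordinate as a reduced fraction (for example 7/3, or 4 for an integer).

C = (8, 27)

1. C_x = 8  [[AB ⟂ BC ⇒ 5x+2y-94=0] ∩ [|C−(3, 25)|²=29]]
2. C_y = 27  [[AB ⟂ BC ⇒ 5x+2y-94=0] ∩ [|C−(3, 25)|²=29]]
   so C = (8, 27)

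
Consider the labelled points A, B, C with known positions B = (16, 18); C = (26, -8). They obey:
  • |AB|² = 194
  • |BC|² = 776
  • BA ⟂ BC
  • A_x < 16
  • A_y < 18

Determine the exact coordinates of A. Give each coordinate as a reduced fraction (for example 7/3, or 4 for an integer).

1. A_x = 3  [[BA ⟂ BC ⇒ 10x-26y+308=0] ∩ [|A−(16, 18)|²=194]]
2. A_y = 13  [[BA ⟂ BC ⇒ 10x-26y+308=0] ∩ [|A−(16, 18)|²=194]]
   so A = (3, 13)

A = (3, 13)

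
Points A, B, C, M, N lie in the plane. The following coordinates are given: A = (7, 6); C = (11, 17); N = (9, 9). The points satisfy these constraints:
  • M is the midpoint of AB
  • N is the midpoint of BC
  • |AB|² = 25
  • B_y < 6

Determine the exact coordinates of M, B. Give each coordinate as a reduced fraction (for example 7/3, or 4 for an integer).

1. B_x = 7  [B = 2·N−C = 2·(9, 9)−(11, 17)]
2. B_y = 1  [B = 2·N−C = 2·(9, 9)−(11, 17)]
   so B = (7, 1)
3. M_x = 7  [2·M = A+B = (7, 6)+(7, 1)]
4. M_y = 7/2  [2·M = A+B = (7, 6)+(7, 1)]
   so M = (7, 7/2)

M = (7, 7/2)
B = (7, 1)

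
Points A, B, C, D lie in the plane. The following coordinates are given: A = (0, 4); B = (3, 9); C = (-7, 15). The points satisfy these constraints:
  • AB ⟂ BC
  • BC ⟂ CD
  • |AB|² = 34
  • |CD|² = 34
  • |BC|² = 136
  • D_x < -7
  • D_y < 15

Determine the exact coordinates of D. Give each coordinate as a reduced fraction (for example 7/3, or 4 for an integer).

1. D_x = -10  [[BC ⟂ CD ⇒ -10x+6y-160=0] ∩ [|D−(-7, 15)|²=34]]
2. D_y = 10  [[BC ⟂ CD ⇒ -10x+6y-160=0] ∩ [|D−(-7, 15)|²=34]]
   so D = (-10, 10)

D = (-10, 10)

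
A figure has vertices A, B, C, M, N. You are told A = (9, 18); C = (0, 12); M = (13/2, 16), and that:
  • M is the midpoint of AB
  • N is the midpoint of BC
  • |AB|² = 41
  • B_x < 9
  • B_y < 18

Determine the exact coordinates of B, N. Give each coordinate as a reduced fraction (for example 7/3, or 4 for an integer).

1. B_x = 4  [B = 2·M−A = 2·(13/2, 16)−(9, 18)]
2. B_y = 14  [B = 2·M−A = 2·(13/2, 16)−(9, 18)]
   so B = (4, 14)
3. N_x = 2  [2·N = B+C = (4, 14)+(0, 12)]
4. N_y = 13  [2·N = B+C = (4, 14)+(0, 12)]
   so N = (2, 13)

B = (4, 14)
N = (2, 13)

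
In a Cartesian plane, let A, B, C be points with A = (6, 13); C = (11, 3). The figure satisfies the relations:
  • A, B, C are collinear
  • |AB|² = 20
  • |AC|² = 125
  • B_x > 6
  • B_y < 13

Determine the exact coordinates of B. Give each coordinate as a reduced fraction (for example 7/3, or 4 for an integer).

1. B_x = 8  [[A, B, C are collinear ⇒ -10x-5y+125=0] ∩ [|B−(6, 13)|²=20]]
2. B_y = 9  [[A, B, C are collinear ⇒ -10x-5y+125=0] ∩ [|B−(6, 13)|²=20]]
   so B = (8, 9)

B = (8, 9)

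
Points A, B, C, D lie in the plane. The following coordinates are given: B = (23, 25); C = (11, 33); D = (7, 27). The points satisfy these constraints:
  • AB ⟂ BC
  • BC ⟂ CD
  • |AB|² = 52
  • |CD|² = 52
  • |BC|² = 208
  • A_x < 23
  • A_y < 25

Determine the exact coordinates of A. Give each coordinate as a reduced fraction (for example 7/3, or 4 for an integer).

A = (19, 19)

1. A_x = 19  [[AB ⟂ BC ⇒ 12x-8y-76=0] ∩ [|A−(23, 25)|²=52]]
2. A_y = 19  [[AB ⟂ BC ⇒ 12x-8y-76=0] ∩ [|A−(23, 25)|²=52]]
   so A = (19, 19)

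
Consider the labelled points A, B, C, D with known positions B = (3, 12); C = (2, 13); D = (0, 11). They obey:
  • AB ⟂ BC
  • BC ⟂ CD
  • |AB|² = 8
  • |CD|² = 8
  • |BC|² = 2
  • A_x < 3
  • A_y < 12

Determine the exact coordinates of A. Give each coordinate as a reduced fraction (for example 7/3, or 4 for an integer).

A = (1, 10)

1. A_x = 1  [[AB ⟂ BC ⇒ 1x-1y+9=0] ∩ [|A−(3, 12)|²=8]]
2. A_y = 10  [[AB ⟂ BC ⇒ 1x-1y+9=0] ∩ [|A−(3, 12)|²=8]]
   so A = (1, 10)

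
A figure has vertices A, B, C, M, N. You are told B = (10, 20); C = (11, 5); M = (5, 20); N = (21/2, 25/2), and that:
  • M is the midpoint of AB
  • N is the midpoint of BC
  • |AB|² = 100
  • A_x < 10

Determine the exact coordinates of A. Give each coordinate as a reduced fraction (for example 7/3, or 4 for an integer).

A = (0, 20)

1. A_x = 0  [A = 2·M−B = 2·(5, 20)−(10, 20)]
2. A_y = 20  [A = 2·M−B = 2·(5, 20)−(10, 20)]
   so A = (0, 20)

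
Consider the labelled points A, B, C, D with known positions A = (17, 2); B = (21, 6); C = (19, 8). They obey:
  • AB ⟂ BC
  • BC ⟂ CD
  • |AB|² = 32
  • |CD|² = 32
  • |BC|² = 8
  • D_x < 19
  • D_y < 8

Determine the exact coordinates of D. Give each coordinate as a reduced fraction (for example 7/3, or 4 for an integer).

D = (15, 4)

1. D_x = 15  [[BC ⟂ CD ⇒ -2x+2y+22=0] ∩ [|D−(19, 8)|²=32]]
2. D_y = 4  [[BC ⟂ CD ⇒ -2x+2y+22=0] ∩ [|D−(19, 8)|²=32]]
   so D = (15, 4)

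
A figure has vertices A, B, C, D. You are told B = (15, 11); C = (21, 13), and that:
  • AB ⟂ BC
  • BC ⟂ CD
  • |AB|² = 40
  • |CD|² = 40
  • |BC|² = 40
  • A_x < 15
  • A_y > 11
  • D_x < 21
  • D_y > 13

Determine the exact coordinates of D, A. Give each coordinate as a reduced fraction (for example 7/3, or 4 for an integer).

D = (19, 19)
A = (13, 17)

1. D_x = 19  [[BC ⟂ CD ⇒ 6x+2y-152=0] ∩ [|D−(21, 13)|²=40]]
2. D_y = 19  [[BC ⟂ CD ⇒ 6x+2y-152=0] ∩ [|D−(21, 13)|²=40]]
   so D = (19, 19)
3. A_x = 13  [[AB ⟂ BC ⇒ -6x-2y+112=0] ∩ [|A−(15, 11)|²=40]]
4. A_y = 17  [[AB ⟂ BC ⇒ -6x-2y+112=0] ∩ [|A−(15, 11)|²=40]]
   so A = (13, 17)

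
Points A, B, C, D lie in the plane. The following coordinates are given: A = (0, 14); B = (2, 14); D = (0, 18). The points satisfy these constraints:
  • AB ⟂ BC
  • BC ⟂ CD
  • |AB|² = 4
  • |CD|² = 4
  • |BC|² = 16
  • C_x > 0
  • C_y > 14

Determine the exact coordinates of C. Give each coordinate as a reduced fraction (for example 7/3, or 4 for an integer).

C = (2, 18)

1. C_x = 2  [[AB ⟂ BC ⇒ 2x-4=0] ∩ [|C−(0, 18)|²=4]]
2. C_y = 18  [[AB ⟂ BC ⇒ 2x-4=0] ∩ [|C−(0, 18)|²=4]]
   so C = (2, 18)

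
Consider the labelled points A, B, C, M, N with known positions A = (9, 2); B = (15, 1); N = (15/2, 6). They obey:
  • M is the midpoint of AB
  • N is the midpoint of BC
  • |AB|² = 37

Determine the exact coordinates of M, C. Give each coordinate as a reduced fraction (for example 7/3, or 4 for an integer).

M = (12, 3/2)
C = (0, 11)

1. M_x = 12  [2·M = A+B = (9, 2)+(15, 1)]
2. M_y = 3/2  [2·M = A+B = (9, 2)+(15, 1)]
   so M = (12, 3/2)
3. C_x = 0  [C = 2·N−B = 2·(15/2, 6)−(15, 1)]
4. C_y = 11  [C = 2·N−B = 2·(15/2, 6)−(15, 1)]
   so C = (0, 11)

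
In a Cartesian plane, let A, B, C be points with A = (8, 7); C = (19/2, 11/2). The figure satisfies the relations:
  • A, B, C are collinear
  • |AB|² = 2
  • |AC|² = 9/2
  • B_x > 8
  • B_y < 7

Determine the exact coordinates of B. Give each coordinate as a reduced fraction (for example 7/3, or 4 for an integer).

B = (9, 6)

1. B_x = 9  [[A, B, C are collinear ⇒ -3/2x-3/2y+45/2=0] ∩ [|B−(8, 7)|²=2]]
2. B_y = 6  [[A, B, C are collinear ⇒ -3/2x-3/2y+45/2=0] ∩ [|B−(8, 7)|²=2]]
   so B = (9, 6)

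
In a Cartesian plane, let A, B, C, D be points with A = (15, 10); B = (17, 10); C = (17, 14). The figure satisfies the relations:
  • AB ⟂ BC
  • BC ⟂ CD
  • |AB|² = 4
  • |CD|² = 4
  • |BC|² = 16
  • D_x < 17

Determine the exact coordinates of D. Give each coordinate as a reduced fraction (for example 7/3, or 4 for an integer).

1. D_x = 15  [[BC ⟂ CD ⇒ 4y-56=0] ∩ [|D−(17, 14)|²=4]]
2. D_y = 14  [[BC ⟂ CD ⇒ 4y-56=0] ∩ [|D−(17, 14)|²=4]]
   so D = (15, 14)

D = (15, 14)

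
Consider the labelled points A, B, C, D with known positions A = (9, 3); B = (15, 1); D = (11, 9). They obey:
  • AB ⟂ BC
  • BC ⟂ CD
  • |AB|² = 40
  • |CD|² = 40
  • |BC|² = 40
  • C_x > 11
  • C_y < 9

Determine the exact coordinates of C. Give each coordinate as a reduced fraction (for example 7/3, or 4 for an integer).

C = (17, 7)

1. C_x = 17  [[AB ⟂ BC ⇒ 6x-2y-88=0] ∩ [|C−(11, 9)|²=40]]
2. C_y = 7  [[AB ⟂ BC ⇒ 6x-2y-88=0] ∩ [|C−(11, 9)|²=40]]
   so C = (17, 7)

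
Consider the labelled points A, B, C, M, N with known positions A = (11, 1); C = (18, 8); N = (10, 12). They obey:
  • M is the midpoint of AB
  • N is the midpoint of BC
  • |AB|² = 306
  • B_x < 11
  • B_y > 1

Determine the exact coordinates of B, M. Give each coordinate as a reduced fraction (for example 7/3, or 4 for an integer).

1. B_x = 2  [B = 2·N−C = 2·(10, 12)−(18, 8)]
2. B_y = 16  [B = 2·N−C = 2·(10, 12)−(18, 8)]
   so B = (2, 16)
3. M_x = 13/2  [2·M = A+B = (11, 1)+(2, 16)]
4. M_y = 17/2  [2·M = A+B = (11, 1)+(2, 16)]
   so M = (13/2, 17/2)

B = (2, 16)
M = (13/2, 17/2)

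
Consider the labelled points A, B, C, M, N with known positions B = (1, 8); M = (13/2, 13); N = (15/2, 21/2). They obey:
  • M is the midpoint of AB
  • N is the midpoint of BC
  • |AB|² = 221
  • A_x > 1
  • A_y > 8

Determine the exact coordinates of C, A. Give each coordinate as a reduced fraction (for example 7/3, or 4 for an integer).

1. A_x = 12  [A = 2·M−B = 2·(13/2, 13)−(1, 8)]
2. A_y = 18  [A = 2·M−B = 2·(13/2, 13)−(1, 8)]
   so A = (12, 18)
3. C_x = 14  [C = 2·N−B = 2·(15/2, 21/2)−(1, 8)]
4. C_y = 13  [C = 2·N−B = 2·(15/2, 21/2)−(1, 8)]
   so C = (14, 13)

C = (14, 13)
A = (12, 18)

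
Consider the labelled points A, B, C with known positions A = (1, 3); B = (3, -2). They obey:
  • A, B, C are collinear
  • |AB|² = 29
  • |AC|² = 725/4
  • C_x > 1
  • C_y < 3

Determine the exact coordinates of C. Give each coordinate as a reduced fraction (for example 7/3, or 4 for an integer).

C = (6, -19/2)

1. C_x = 6  [[A, B, C are collinear ⇒ 5x+2y-11=0] ∩ [|C−(1, 3)|²=725/4]]
2. C_y = -19/2  [[A, B, C are collinear ⇒ 5x+2y-11=0] ∩ [|C−(1, 3)|²=725/4]]
   so C = (6, -19/2)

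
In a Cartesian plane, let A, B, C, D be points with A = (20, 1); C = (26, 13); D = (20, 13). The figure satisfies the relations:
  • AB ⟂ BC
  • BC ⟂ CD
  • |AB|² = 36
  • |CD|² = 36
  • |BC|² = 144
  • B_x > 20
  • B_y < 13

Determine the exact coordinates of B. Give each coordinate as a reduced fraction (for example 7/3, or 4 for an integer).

1. B_x = 26  [[BC ⟂ CD ⇒ 6x-156=0] ∩ [|B−(20, 1)|²=36]]
2. B_y = 1  [[BC ⟂ CD ⇒ 6x-156=0] ∩ [|B−(20, 1)|²=36]]
   so B = (26, 1)

B = (26, 1)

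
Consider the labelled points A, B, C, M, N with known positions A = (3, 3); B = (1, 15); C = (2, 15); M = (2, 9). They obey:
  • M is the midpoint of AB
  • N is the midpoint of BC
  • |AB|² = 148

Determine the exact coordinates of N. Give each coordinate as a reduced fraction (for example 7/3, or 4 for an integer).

N = (3/2, 15)

1. N_x = 3/2  [2·N = B+C = (1, 15)+(2, 15)]
2. N_y = 15  [2·N = B+C = (1, 15)+(2, 15)]
   so N = (3/2, 15)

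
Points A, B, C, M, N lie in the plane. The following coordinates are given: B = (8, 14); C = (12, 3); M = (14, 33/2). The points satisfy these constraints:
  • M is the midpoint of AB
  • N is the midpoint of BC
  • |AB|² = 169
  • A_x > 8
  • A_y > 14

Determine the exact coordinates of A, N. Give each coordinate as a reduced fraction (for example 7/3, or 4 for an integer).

A = (20, 19)
N = (10, 17/2)

1. A_x = 20  [A = 2·M−B = 2·(14, 33/2)−(8, 14)]
2. A_y = 19  [A = 2·M−B = 2·(14, 33/2)−(8, 14)]
   so A = (20, 19)
3. N_x = 10  [2·N = B+C = (8, 14)+(12, 3)]
4. N_y = 17/2  [2·N = B+C = (8, 14)+(12, 3)]
   so N = (10, 17/2)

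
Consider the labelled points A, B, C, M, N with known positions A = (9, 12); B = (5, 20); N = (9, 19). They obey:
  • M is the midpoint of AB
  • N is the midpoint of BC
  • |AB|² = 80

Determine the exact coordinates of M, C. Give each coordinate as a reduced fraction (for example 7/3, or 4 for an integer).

1. M_x = 7  [2·M = A+B = (9, 12)+(5, 20)]
2. M_y = 16  [2·M = A+B = (9, 12)+(5, 20)]
   so M = (7, 16)
3. C_x = 13  [C = 2·N−B = 2·(9, 19)−(5, 20)]
4. C_y = 18  [C = 2·N−B = 2·(9, 19)−(5, 20)]
   so C = (13, 18)

M = (7, 16)
C = (13, 18)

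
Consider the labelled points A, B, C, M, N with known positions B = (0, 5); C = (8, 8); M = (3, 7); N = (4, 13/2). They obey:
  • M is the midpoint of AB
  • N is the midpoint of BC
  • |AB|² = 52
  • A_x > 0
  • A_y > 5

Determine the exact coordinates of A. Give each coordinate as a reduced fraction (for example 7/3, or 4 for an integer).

A = (6, 9)

1. A_x = 6  [A = 2·M−B = 2·(3, 7)−(0, 5)]
2. A_y = 9  [A = 2·M−B = 2·(3, 7)−(0, 5)]
   so A = (6, 9)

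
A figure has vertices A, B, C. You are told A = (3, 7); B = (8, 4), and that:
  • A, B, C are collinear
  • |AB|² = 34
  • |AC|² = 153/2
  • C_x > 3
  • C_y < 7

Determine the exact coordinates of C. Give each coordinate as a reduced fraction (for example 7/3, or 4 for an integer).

C = (21/2, 5/2)

1. C_x = 21/2  [[A, B, C are collinear ⇒ 3x+5y-44=0] ∩ [|C−(3, 7)|²=153/2]]
2. C_y = 5/2  [[A, B, C are collinear ⇒ 3x+5y-44=0] ∩ [|C−(3, 7)|²=153/2]]
   so C = (21/2, 5/2)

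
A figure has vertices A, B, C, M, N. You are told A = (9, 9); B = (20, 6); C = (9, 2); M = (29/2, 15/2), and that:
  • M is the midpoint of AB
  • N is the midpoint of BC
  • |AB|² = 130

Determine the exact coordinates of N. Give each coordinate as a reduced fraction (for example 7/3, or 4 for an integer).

1. N_x = 29/2  [2·N = B+C = (20, 6)+(9, 2)]
2. N_y = 4  [2·N = B+C = (20, 6)+(9, 2)]
   so N = (29/2, 4)

N = (29/2, 4)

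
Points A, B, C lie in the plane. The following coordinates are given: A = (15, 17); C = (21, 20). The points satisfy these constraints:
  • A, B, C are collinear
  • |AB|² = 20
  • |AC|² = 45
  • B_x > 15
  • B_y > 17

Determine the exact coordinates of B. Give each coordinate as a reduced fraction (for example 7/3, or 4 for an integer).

B = (19, 19)

1. B_x = 19  [[A, B, C are collinear ⇒ 3x-6y+57=0] ∩ [|B−(15, 17)|²=20]]
2. B_y = 19  [[A, B, C are collinear ⇒ 3x-6y+57=0] ∩ [|B−(15, 17)|²=20]]
   so B = (19, 19)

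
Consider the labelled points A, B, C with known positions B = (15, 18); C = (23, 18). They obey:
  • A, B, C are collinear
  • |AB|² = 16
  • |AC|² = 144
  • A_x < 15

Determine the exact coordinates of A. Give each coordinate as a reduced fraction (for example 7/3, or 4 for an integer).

A = (11, 18)

1. A_x = 11  [[A, B, C are collinear ⇒ 8y-144=0] ∩ [|A−(15, 18)|²=16]]
2. A_y = 18  [[A, B, C are collinear ⇒ 8y-144=0] ∩ [|A−(15, 18)|²=16]]
   so A = (11, 18)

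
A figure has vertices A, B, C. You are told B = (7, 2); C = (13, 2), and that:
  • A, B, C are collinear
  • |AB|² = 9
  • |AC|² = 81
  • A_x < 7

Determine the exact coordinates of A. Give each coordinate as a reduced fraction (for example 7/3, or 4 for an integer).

A = (4, 2)

1. A_x = 4  [[A, B, C are collinear ⇒ 6y-12=0] ∩ [|A−(7, 2)|²=9]]
2. A_y = 2  [[A, B, C are collinear ⇒ 6y-12=0] ∩ [|A−(7, 2)|²=9]]
   so A = (4, 2)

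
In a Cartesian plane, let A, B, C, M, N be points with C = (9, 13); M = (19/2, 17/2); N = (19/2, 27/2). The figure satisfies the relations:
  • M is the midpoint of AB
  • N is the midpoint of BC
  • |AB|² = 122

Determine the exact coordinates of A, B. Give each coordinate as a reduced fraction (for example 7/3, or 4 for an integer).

1. B_x = 10  [B = 2·N−C = 2·(19/2, 27/2)−(9, 13)]
2. B_y = 14  [B = 2·N−C = 2·(19/2, 27/2)−(9, 13)]
   so B = (10, 14)
3. A_x = 9  [A = 2·M−B = 2·(19/2, 17/2)−(10, 14)]
4. A_y = 3  [A = 2·M−B = 2·(19/2, 17/2)−(10, 14)]
   so A = (9, 3)

A = (9, 3)
B = (10, 14)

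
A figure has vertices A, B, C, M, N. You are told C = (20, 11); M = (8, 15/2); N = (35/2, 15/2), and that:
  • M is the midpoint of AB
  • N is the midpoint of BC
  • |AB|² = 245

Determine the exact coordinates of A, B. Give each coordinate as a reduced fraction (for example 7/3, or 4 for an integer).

A = (1, 11)
B = (15, 4)

1. B_x = 15  [B = 2·N−C = 2·(35/2, 15/2)−(20, 11)]
2. B_y = 4  [B = 2·N−C = 2·(35/2, 15/2)−(20, 11)]
   so B = (15, 4)
3. A_x = 1  [A = 2·M−B = 2·(8, 15/2)−(15, 4)]
4. A_y = 11  [A = 2·M−B = 2·(8, 15/2)−(15, 4)]
   so A = (1, 11)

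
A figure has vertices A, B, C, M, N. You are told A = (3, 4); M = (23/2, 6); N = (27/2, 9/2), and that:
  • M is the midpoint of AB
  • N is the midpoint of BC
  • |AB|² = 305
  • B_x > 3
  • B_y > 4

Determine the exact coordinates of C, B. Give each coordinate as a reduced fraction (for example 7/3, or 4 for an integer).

C = (7, 1)
B = (20, 8)

1. B_x = 20  [B = 2·M−A = 2·(23/2, 6)−(3, 4)]
2. B_y = 8  [B = 2·M−A = 2·(23/2, 6)−(3, 4)]
   so B = (20, 8)
3. C_x = 7  [C = 2·N−B = 2·(27/2, 9/2)−(20, 8)]
4. C_y = 1  [C = 2·N−B = 2·(27/2, 9/2)−(20, 8)]
   so C = (7, 1)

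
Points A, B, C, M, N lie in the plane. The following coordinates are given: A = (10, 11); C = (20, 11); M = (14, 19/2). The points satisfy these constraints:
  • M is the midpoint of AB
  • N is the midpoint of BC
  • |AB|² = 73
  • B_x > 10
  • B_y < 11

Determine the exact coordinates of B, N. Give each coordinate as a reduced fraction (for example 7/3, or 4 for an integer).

B = (18, 8)
N = (19, 19/2)

1. B_x = 18  [B = 2·M−A = 2·(14, 19/2)−(10, 11)]
2. B_y = 8  [B = 2·M−A = 2·(14, 19/2)−(10, 11)]
   so B = (18, 8)
3. N_x = 19  [2·N = B+C = (18, 8)+(20, 11)]
4. N_y = 19/2  [2·N = B+C = (18, 8)+(20, 11)]
   so N = (19, 19/2)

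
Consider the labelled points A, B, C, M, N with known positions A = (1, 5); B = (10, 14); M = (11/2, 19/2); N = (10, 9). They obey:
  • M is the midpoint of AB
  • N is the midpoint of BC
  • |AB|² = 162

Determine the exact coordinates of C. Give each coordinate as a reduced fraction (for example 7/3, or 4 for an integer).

1. C_x = 10  [C = 2·N−B = 2·(10, 9)−(10, 14)]
2. C_y = 4  [C = 2·N−B = 2·(10, 9)−(10, 14)]
   so C = (10, 4)

C = (10, 4)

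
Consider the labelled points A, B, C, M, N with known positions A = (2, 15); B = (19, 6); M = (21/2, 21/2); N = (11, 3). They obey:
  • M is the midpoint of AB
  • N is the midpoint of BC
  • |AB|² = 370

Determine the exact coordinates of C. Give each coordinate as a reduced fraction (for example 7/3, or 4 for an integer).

C = (3, 0)

1. C_x = 3  [C = 2·N−B = 2·(11, 3)−(19, 6)]
2. C_y = 0  [C = 2·N−B = 2·(11, 3)−(19, 6)]
   so C = (3, 0)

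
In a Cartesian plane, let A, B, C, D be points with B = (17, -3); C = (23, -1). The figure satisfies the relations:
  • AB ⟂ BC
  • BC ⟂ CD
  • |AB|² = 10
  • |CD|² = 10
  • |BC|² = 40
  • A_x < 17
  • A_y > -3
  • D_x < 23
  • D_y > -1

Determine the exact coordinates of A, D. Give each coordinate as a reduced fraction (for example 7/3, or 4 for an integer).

1. A_x = 16  [[AB ⟂ BC ⇒ -6x-2y+96=0] ∩ [|A−(17, -3)|²=10]]
2. A_y = 0  [[AB ⟂ BC ⇒ -6x-2y+96=0] ∩ [|A−(17, -3)|²=10]]
   so A = (16, 0)
3. D_x = 22  [[BC ⟂ CD ⇒ 6x+2y-136=0] ∩ [|D−(23, -1)|²=10]]
4. D_y = 2  [[BC ⟂ CD ⇒ 6x+2y-136=0] ∩ [|D−(23, -1)|²=10]]
   so D = (22, 2)

A = (16, 0)
D = (22, 2)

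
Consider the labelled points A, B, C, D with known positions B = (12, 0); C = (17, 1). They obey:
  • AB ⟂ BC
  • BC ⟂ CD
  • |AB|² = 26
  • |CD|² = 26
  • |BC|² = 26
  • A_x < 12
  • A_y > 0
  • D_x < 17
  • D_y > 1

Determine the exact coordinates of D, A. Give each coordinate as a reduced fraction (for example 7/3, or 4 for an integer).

D = (16, 6)
A = (11, 5)

1. D_x = 16  [[BC ⟂ CD ⇒ 5x+1y-86=0] ∩ [|D−(17, 1)|²=26]]
2. D_y = 6  [[BC ⟂ CD ⇒ 5x+1y-86=0] ∩ [|D−(17, 1)|²=26]]
   so D = (16, 6)
3. A_x = 11  [[AB ⟂ BC ⇒ -5x-1y+60=0] ∩ [|A−(12, 0)|²=26]]
4. A_y = 5  [[AB ⟂ BC ⇒ -5x-1y+60=0] ∩ [|A−(12, 0)|²=26]]
   so A = (11, 5)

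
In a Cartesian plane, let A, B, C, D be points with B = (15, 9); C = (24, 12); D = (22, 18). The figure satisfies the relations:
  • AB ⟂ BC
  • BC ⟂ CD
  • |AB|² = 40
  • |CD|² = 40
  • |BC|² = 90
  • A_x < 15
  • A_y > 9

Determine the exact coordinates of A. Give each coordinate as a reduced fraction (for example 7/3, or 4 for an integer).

1. A_x = 13  [[AB ⟂ BC ⇒ -9x-3y+162=0] ∩ [|A−(15, 9)|²=40]]
2. A_y = 15  [[AB ⟂ BC ⇒ -9x-3y+162=0] ∩ [|A−(15, 9)|²=40]]
   so A = (13, 15)

A = (13, 15)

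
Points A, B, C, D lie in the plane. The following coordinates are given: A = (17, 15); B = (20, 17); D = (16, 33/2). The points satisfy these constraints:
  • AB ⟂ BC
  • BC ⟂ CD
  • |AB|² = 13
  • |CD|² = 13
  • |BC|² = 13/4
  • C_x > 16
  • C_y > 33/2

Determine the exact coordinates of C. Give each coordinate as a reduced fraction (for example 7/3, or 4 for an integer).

1. C_x = 19  [[AB ⟂ BC ⇒ 3x+2y-94=0] ∩ [|C−(16, 33/2)|²=13]]
2. C_y = 37/2  [[AB ⟂ BC ⇒ 3x+2y-94=0] ∩ [|C−(16, 33/2)|²=13]]
   so C = (19, 37/2)

C = (19, 37/2)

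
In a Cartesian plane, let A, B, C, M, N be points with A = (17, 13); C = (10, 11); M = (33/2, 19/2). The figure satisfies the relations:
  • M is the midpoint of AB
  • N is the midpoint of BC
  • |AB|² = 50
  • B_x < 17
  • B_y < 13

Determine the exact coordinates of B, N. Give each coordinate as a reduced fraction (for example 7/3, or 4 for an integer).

1. B_x = 16  [B = 2·M−A = 2·(33/2, 19/2)−(17, 13)]
2. B_y = 6  [B = 2·M−A = 2·(33/2, 19/2)−(17, 13)]
   so B = (16, 6)
3. N_x = 13  [2·N = B+C = (16, 6)+(10, 11)]
4. N_y = 17/2  [2·N = B+C = (16, 6)+(10, 11)]
   so N = (13, 17/2)

B = (16, 6)
N = (13, 17/2)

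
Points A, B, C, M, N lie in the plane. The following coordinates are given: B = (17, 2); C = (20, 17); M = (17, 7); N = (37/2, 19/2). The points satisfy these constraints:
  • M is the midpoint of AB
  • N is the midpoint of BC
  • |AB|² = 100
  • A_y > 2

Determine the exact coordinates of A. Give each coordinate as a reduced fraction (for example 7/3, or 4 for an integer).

A = (17, 12)

1. A_x = 17  [A = 2·M−B = 2·(17, 7)−(17, 2)]
2. A_y = 12  [A = 2·M−B = 2·(17, 7)−(17, 2)]
   so A = (17, 12)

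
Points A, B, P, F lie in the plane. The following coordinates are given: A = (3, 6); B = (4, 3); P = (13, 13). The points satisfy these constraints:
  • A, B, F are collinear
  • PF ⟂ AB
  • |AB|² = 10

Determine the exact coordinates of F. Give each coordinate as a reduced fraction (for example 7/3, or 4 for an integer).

F = (19/10, 93/10)

1. F_x = 19/10  [[A, B, F are collinear ⇒ 3x+1y-15=0] ∩ [PF ⟂ AB ⇒ 1x-3y+26=0]]
2. F_y = 93/10  [[A, B, F are collinear ⇒ 3x+1y-15=0] ∩ [PF ⟂ AB ⇒ 1x-3y+26=0]]
   so F = (19/10, 93/10)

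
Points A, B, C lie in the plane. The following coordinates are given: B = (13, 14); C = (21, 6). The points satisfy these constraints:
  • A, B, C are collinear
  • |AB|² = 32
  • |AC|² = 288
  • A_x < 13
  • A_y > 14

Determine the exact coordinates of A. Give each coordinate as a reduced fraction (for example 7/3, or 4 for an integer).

1. A_x = 9  [[A, B, C are collinear ⇒ 8x+8y-216=0] ∩ [|A−(13, 14)|²=32]]
2. A_y = 18  [[A, B, C are collinear ⇒ 8x+8y-216=0] ∩ [|A−(13, 14)|²=32]]
   so A = (9, 18)

A = (9, 18)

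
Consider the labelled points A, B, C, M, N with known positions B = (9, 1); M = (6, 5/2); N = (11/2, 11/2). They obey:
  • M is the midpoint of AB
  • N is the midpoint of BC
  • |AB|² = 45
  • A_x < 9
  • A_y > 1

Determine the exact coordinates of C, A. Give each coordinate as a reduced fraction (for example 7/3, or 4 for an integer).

1. A_x = 3  [A = 2·M−B = 2·(6, 5/2)−(9, 1)]
2. A_y = 4  [A = 2·M−B = 2·(6, 5/2)−(9, 1)]
   so A = (3, 4)
3. C_x = 2  [C = 2·N−B = 2·(11/2, 11/2)−(9, 1)]
4. C_y = 10  [C = 2·N−B = 2·(11/2, 11/2)−(9, 1)]
   so C = (2, 10)

C = (2, 10)
A = (3, 4)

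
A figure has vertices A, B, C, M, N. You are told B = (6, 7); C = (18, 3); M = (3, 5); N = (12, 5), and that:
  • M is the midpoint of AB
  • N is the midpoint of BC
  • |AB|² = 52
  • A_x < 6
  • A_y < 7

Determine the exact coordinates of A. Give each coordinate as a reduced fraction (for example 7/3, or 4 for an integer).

1. A_x = 0  [A = 2·M−B = 2·(3, 5)−(6, 7)]
2. A_y = 3  [A = 2·M−B = 2·(3, 5)−(6, 7)]
   so A = (0, 3)

A = (0, 3)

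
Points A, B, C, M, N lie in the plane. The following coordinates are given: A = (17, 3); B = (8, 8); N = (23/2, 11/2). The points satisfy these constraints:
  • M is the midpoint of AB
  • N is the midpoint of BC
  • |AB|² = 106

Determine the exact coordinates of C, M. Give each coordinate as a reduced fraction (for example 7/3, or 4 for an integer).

1. M_x = 25/2  [2·M = A+B = (17, 3)+(8, 8)]
2. M_y = 11/2  [2·M = A+B = (17, 3)+(8, 8)]
   so M = (25/2, 11/2)
3. C_x = 15  [C = 2·N−B = 2·(23/2, 11/2)−(8, 8)]
4. C_y = 3  [C = 2·N−B = 2·(23/2, 11/2)−(8, 8)]
   so C = (15, 3)

C = (15, 3)
M = (25/2, 11/2)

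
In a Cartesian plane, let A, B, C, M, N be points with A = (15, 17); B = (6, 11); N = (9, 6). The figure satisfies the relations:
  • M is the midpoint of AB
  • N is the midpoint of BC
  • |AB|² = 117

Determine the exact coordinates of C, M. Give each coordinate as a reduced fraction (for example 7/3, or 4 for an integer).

C = (12, 1)
M = (21/2, 14)

1. M_x = 21/2  [2·M = A+B = (15, 17)+(6, 11)]
2. M_y = 14  [2·M = A+B = (15, 17)+(6, 11)]
   so M = (21/2, 14)
3. C_x = 12  [C = 2·N−B = 2·(9, 6)−(6, 11)]
4. C_y = 1  [C = 2·N−B = 2·(9, 6)−(6, 11)]
   so C = (12, 1)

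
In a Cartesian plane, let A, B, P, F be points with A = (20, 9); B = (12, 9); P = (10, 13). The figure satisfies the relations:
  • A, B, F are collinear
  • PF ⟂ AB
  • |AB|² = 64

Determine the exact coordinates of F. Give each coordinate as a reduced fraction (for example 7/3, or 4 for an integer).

1. F_x = 10  [[A, B, F are collinear ⇒ -8y+72=0] ∩ [PF ⟂ AB ⇒ -8x+80=0]]
2. F_y = 9  [[A, B, F are collinear ⇒ -8y+72=0] ∩ [PF ⟂ AB ⇒ -8x+80=0]]
   so F = (10, 9)

F = (10, 9)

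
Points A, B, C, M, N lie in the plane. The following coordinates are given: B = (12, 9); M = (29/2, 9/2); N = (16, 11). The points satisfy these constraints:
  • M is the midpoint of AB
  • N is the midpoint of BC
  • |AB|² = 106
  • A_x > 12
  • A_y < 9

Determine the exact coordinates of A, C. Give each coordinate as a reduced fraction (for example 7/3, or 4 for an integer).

A = (17, 0)
C = (20, 13)

1. A_x = 17  [A = 2·M−B = 2·(29/2, 9/2)−(12, 9)]
2. A_y = 0  [A = 2·M−B = 2·(29/2, 9/2)−(12, 9)]
   so A = (17, 0)
3. C_x = 20  [C = 2·N−B = 2·(16, 11)−(12, 9)]
4. C_y = 13  [C = 2·N−B = 2·(16, 11)−(12, 9)]
   so C = (20, 13)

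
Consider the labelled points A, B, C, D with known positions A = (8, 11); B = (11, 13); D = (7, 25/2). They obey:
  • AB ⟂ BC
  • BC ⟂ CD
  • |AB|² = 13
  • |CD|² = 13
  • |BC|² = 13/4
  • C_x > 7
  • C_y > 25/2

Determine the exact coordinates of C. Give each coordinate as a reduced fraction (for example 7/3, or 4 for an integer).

1. C_x = 10  [[AB ⟂ BC ⇒ 3x+2y-59=0] ∩ [|C−(7, 25/2)|²=13]]
2. C_y = 29/2  [[AB ⟂ BC ⇒ 3x+2y-59=0] ∩ [|C−(7, 25/2)|²=13]]
   so C = (10, 29/2)

C = (10, 29/2)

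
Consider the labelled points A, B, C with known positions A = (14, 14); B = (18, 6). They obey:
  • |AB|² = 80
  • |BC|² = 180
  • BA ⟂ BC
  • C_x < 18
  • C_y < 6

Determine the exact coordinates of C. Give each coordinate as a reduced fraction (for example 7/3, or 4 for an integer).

C = (6, 0)

1. C_x = 6  [[BA ⟂ BC ⇒ -4x+8y+24=0] ∩ [|C−(18, 6)|²=180]]
2. C_y = 0  [[BA ⟂ BC ⇒ -4x+8y+24=0] ∩ [|C−(18, 6)|²=180]]
   so C = (6, 0)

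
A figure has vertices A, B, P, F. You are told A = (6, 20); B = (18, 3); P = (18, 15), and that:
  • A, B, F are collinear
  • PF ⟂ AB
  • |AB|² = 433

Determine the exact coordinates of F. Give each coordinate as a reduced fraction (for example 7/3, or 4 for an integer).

F = (5346/433, 4767/433)

1. F_x = 5346/433  [[A, B, F are collinear ⇒ 17x+12y-342=0] ∩ [PF ⟂ AB ⇒ 12x-17y+39=0]]
2. F_y = 4767/433  [[A, B, F are collinear ⇒ 17x+12y-342=0] ∩ [PF ⟂ AB ⇒ 12x-17y+39=0]]
   so F = (5346/433, 4767/433)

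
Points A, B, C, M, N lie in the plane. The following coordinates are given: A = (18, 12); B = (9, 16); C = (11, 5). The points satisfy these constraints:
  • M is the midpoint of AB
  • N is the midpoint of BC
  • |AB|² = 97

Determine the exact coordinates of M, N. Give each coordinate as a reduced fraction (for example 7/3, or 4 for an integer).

M = (27/2, 14)
N = (10, 21/2)

1. M_x = 27/2  [2·M = A+B = (18, 12)+(9, 16)]
2. M_y = 14  [2·M = A+B = (18, 12)+(9, 16)]
   so M = (27/2, 14)
3. N_x = 10  [2·N = B+C = (9, 16)+(11, 5)]
4. N_y = 21/2  [2·N = B+C = (9, 16)+(11, 5)]
   so N = (10, 21/2)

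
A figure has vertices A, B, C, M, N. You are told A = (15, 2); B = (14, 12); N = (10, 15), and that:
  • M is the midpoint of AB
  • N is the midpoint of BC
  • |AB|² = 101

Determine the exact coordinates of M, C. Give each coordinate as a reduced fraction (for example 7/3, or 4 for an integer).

1. M_x = 29/2  [2·M = A+B = (15, 2)+(14, 12)]
2. M_y = 7  [2·M = A+B = (15, 2)+(14, 12)]
   so M = (29/2, 7)
3. C_x = 6  [C = 2·N−B = 2·(10, 15)−(14, 12)]
4. C_y = 18  [C = 2·N−B = 2·(10, 15)−(14, 12)]
   so C = (6, 18)

M = (29/2, 7)
C = (6, 18)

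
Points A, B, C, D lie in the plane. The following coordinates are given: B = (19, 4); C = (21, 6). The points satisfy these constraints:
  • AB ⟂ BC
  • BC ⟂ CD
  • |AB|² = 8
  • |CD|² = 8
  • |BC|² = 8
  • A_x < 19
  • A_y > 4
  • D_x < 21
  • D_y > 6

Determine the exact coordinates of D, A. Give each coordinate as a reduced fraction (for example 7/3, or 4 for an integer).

D = (19, 8)
A = (17, 6)

1. D_x = 19  [[BC ⟂ CD ⇒ 2x+2y-54=0] ∩ [|D−(21, 6)|²=8]]
2. D_y = 8  [[BC ⟂ CD ⇒ 2x+2y-54=0] ∩ [|D−(21, 6)|²=8]]
   so D = (19, 8)
3. A_x = 17  [[AB ⟂ BC ⇒ -2x-2y+46=0] ∩ [|A−(19, 4)|²=8]]
4. A_y = 6  [[AB ⟂ BC ⇒ -2x-2y+46=0] ∩ [|A−(19, 4)|²=8]]
   so A = (17, 6)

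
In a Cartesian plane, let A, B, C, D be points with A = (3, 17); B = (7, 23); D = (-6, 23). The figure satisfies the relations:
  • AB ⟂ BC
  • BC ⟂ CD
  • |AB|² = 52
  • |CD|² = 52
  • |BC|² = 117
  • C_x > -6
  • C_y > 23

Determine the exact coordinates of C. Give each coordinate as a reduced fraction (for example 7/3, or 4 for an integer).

C = (-2, 29)

1. C_x = -2  [[AB ⟂ BC ⇒ 4x+6y-166=0] ∩ [|C−(-6, 23)|²=52]]
2. C_y = 29  [[AB ⟂ BC ⇒ 4x+6y-166=0] ∩ [|C−(-6, 23)|²=52]]
   so C = (-2, 29)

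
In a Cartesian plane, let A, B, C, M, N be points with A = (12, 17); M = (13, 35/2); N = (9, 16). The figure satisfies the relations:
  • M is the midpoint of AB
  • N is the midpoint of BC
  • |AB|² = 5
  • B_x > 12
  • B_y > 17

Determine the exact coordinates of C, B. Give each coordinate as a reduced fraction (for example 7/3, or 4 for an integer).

C = (4, 14)
B = (14, 18)

1. B_x = 14  [B = 2·M−A = 2·(13, 35/2)−(12, 17)]
2. B_y = 18  [B = 2·M−A = 2·(13, 35/2)−(12, 17)]
   so B = (14, 18)
3. C_x = 4  [C = 2·N−B = 2·(9, 16)−(14, 18)]
4. C_y = 14  [C = 2·N−B = 2·(9, 16)−(14, 18)]
   so C = (4, 14)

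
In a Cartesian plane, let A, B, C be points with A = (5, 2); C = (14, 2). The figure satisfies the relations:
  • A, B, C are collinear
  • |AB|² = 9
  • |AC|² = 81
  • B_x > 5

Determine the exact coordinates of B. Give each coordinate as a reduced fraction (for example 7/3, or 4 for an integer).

B = (8, 2)

1. B_x = 8  [[A, B, C are collinear ⇒ -9y+18=0] ∩ [|B−(5, 2)|²=9]]
2. B_y = 2  [[A, B, C are collinear ⇒ -9y+18=0] ∩ [|B−(5, 2)|²=9]]
   so B = (8, 2)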